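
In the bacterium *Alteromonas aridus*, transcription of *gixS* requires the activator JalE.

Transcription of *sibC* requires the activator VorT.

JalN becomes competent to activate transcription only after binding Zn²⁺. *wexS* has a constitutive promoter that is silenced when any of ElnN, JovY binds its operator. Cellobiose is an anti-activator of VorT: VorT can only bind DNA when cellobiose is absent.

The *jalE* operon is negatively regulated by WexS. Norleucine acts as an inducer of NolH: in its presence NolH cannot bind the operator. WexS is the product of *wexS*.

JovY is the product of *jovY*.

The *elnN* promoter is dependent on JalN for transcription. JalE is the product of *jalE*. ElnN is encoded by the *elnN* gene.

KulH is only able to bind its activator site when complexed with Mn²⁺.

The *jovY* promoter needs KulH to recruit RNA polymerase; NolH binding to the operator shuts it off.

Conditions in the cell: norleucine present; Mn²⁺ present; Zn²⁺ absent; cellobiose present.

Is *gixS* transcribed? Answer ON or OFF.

Zn²⁺ is absent, so JalN is inactive.
Required activator JalN is absent, so *elnN* is not transcribed.
So ElnN is not produced.
Norleucine is present, so NolH is inactive.
Mn²⁺ is present, so KulH is active.
No repressor is bound and KulH is active, so *jovY* is transcribed.
So JovY is produced and active.
With repressor JovY bound, *wexS* is not transcribed.
So WexS is not produced.
With no repressor bound, *jalE* is transcribed.
So JalE is produced and active.
No repressor is bound and JalE is active, so *gixS* is transcribed.

ON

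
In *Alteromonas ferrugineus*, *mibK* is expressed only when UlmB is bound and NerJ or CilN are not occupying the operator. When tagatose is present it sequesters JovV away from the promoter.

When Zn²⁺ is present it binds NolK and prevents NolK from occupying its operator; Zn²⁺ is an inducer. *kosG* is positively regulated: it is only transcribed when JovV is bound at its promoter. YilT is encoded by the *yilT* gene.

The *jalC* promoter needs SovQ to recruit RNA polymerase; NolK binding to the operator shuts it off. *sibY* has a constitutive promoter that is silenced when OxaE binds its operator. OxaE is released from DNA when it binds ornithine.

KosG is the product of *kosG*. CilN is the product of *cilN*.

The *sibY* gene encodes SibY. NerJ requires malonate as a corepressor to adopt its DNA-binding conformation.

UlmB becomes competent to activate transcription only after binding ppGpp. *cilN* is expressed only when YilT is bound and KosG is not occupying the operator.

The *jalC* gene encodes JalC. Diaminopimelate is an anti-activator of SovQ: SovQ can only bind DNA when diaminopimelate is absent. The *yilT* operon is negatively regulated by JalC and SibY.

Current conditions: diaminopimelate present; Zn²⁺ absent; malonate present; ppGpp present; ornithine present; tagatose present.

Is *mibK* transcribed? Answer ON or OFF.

OFF

Malonate is present, so NerJ is active.
ppGpp is present, so UlmB is active.
Tagatose is present, so JovV is inactive.
Required activator JovV is absent, so *kosG* is not transcribed.
So KosG is not produced.
Diaminopimelate is present, so SovQ is inactive.
Zn²⁺ is absent, so NolK is active.
With repressor NolK bound, *jalC* is not transcribed.
So JalC is not produced.
Ornithine is present, so OxaE is inactive.
With no repressor bound, *sibY* is transcribed.
So SibY is produced and active.
With repressor SibY bound, *yilT* is not transcribed.
So YilT is not produced.
Required activator YilT is absent, so *cilN* is not transcribed.
So CilN is not produced.
With repressor NerJ bound, *mibK* is not transcribed.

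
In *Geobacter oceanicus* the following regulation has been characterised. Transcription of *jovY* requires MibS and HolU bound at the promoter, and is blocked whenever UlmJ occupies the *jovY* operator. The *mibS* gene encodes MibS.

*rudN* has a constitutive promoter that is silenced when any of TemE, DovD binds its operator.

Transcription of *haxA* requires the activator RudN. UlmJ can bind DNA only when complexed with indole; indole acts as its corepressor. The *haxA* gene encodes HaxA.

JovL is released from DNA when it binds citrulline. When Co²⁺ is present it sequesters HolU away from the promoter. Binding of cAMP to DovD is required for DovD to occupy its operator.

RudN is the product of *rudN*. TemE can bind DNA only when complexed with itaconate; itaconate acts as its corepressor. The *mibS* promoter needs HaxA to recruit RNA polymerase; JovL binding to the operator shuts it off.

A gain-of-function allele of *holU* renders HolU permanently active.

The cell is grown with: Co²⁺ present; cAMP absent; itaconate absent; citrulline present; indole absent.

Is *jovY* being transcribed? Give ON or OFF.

Itaconate is absent, so TemE is inactive.
cAMP is absent, so DovD is inactive.
With no repressor bound, *rudN* is transcribed.
So RudN is produced and active.
No repressor is bound and RudN is active, so *haxA* is transcribed.
So HaxA is produced and active.
Citrulline is present, so JovL is inactive.
No repressor is bound and HaxA is active, so *mibS* is transcribed.
So MibS is produced and active.
Indole is absent, so UlmJ is inactive.
HolU is constitutively active in this strain.
No repressor is bound and MibS and HolU are active, so *jovY* is transcribed.

ON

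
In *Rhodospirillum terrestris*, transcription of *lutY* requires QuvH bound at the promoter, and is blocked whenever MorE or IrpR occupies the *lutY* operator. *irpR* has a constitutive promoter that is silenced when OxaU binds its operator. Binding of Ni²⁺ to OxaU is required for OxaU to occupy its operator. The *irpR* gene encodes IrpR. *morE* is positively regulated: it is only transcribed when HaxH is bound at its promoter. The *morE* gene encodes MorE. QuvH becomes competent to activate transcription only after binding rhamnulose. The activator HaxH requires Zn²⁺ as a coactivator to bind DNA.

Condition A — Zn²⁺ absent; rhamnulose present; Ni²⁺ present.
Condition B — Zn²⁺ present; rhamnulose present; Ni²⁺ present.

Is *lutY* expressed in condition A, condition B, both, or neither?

Condition A:
Zn²⁺ is absent, so HaxH is inactive.
Required activator HaxH is absent, so *morE* is not transcribed.
So MorE is not produced.
Rhamnulose is present, so QuvH is active.
Ni²⁺ is present, so OxaU is active.
With repressor OxaU bound, *irpR* is not transcribed.
So IrpR is not produced.
No repressor is bound and QuvH is active, so *lutY* is transcribed.
→ *lutY* is ON in A.
Condition B:
Zn²⁺ is present, so HaxH is active.
No repressor is bound and HaxH is active, so *morE* is transcribed.
So MorE is produced and active.
Rhamnulose is present, so QuvH is active.
Ni²⁺ is present, so OxaU is active.
With repressor OxaU bound, *irpR* is not transcribed.
So IrpR is not produced.
With repressor MorE bound, *lutY* is not transcribed.
→ *lutY* is OFF in B.

A only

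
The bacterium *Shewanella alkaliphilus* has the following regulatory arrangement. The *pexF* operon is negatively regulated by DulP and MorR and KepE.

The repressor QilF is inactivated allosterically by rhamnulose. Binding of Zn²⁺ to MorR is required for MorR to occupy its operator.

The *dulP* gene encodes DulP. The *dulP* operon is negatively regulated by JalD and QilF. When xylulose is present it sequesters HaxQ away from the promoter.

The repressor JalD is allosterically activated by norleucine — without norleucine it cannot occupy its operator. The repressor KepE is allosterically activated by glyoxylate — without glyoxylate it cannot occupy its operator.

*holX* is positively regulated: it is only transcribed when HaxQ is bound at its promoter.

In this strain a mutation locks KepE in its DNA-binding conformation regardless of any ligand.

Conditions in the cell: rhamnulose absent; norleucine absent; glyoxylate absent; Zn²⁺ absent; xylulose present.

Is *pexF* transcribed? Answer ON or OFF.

OFF

Norleucine is absent, so JalD is inactive.
Rhamnulose is absent, so QilF is active.
With repressor QilF bound, *dulP* is not transcribed.
So DulP is not produced.
Zn²⁺ is absent, so MorR is inactive.
KepE is constitutively active in this strain.
With repressor KepE bound, *pexF* is not transcribed.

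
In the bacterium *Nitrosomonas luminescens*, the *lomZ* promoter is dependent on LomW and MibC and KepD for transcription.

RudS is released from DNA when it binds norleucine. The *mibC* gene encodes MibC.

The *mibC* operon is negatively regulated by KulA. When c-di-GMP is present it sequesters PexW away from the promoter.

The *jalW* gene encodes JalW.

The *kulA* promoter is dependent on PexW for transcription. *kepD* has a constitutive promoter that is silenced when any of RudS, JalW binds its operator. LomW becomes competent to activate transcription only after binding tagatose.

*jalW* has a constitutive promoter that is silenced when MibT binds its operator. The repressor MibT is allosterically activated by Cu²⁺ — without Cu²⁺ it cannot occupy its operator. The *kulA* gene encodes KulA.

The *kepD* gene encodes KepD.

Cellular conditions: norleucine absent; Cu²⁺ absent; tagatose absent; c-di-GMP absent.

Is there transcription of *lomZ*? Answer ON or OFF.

OFF

Tagatose is absent, so LomW is inactive.
c-di-GMP is absent, so PexW is active.
No repressor is bound and PexW is active, so *kulA* is transcribed.
So KulA is produced and active.
With repressor KulA bound, *mibC* is not transcribed.
So MibC is not produced.
Norleucine is absent, so RudS is active.
Cu²⁺ is absent, so MibT is inactive.
With no repressor bound, *jalW* is transcribed.
So JalW is produced and active.
With repressor RudS bound, *kepD* is not transcribed.
So KepD is not produced.
Required activator LomW is absent, so *lomZ* is not transcribed.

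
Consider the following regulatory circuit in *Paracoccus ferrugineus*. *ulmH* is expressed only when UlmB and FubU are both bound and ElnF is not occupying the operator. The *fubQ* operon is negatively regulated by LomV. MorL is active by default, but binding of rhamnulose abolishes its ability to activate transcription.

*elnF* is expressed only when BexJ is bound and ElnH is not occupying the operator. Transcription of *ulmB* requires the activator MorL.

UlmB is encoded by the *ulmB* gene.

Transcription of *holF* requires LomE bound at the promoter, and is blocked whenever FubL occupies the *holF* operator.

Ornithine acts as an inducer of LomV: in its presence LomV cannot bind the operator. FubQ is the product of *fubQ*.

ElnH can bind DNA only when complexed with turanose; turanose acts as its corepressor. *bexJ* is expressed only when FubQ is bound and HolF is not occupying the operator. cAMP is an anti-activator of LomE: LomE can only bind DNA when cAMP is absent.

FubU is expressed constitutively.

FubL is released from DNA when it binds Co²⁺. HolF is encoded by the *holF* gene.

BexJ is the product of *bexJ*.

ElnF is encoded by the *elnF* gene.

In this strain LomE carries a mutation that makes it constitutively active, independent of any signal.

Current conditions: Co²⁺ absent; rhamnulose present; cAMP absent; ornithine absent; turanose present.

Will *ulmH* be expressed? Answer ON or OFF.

Rhamnulose is present, so MorL is inactive.
Required activator MorL is absent, so *ulmB* is not transcribed.
So UlmB is not produced.
FubU is produced constitutively and is active.
Turanose is present, so ElnH is active.
LomE is constitutively active in this strain.
Co²⁺ is absent, so FubL is active.
With repressor FubL bound, *holF* is not transcribed.
So HolF is not produced.
Ornithine is absent, so LomV is active.
With repressor LomV bound, *fubQ* is not transcribed.
So FubQ is not produced.
Required activator FubQ is absent, so *bexJ* is not transcribed.
So BexJ is not produced.
With repressor ElnH bound, *elnF* is not transcribed.
So ElnF is not produced.
Required activator UlmB is absent, so *ulmH* is not transcribed.

OFF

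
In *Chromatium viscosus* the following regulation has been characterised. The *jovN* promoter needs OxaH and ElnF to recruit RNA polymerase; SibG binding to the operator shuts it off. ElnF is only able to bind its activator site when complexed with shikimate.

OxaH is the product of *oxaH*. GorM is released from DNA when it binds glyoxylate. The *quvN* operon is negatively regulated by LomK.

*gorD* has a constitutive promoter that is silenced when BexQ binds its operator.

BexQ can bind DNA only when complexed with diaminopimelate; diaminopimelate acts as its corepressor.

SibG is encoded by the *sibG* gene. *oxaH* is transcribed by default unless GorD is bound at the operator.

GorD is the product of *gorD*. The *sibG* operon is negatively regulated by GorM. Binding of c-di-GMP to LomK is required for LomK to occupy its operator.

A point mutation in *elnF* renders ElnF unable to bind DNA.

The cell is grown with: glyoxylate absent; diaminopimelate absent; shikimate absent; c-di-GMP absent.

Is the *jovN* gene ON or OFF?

Diaminopimelate is absent, so BexQ is inactive.
With no repressor bound, *gorD* is transcribed.
So GorD is produced and active.
With repressor GorD bound, *oxaH* is not transcribed.
So OxaH is not produced.
ElnF is non-functional in this strain, so it has no effect.
Glyoxylate is absent, so GorM is active.
With repressor GorM bound, *sibG* is not transcribed.
So SibG is not produced.
Required activator OxaH is absent, so *jovN* is not transcribed.

OFF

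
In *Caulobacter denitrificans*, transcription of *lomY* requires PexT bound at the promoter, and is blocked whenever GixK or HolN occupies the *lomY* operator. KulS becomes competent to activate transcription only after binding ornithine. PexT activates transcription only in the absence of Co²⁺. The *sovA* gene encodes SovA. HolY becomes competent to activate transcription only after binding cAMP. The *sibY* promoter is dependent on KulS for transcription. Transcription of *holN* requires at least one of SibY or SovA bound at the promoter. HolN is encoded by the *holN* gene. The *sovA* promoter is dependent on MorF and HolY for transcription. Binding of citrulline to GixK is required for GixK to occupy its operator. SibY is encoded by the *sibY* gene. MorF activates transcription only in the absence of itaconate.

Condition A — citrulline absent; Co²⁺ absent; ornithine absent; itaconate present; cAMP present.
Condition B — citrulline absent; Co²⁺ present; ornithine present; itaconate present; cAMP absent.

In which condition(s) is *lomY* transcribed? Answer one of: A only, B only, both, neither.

A only

Condition A:
Citrulline is absent, so GixK is inactive.
Co²⁺ is absent, so PexT is active.
Ornithine is absent, so KulS is inactive.
Required activator KulS is absent, so *sibY* is not transcribed.
So SibY is not produced.
Itaconate is present, so MorF is inactive.
cAMP is present, so HolY is active.
Required activator MorF is absent, so *sovA* is not transcribed.
So SovA is not produced.
No activator is available at the *holN* promoter, so *holN* is not transcribed.
So HolN is not produced.
No repressor is bound and PexT is active, so *lomY* is transcribed.
→ *lomY* is ON in A.
Condition B:
Citrulline is absent, so GixK is inactive.
Co²⁺ is present, so PexT is inactive.
Ornithine is present, so KulS is active.
No repressor is bound and KulS is active, so *sibY* is transcribed.
So SibY is produced and active.
Itaconate is present, so MorF is inactive.
cAMP is absent, so HolY is inactive.
Required activator MorF is absent, so *sovA* is not transcribed.
So SovA is not produced.
Activator SibY is present, so *holN* is transcribed.
So HolN is produced and active.
With repressor HolN bound, *lomY* is not transcribed.
→ *lomY* is OFF in B.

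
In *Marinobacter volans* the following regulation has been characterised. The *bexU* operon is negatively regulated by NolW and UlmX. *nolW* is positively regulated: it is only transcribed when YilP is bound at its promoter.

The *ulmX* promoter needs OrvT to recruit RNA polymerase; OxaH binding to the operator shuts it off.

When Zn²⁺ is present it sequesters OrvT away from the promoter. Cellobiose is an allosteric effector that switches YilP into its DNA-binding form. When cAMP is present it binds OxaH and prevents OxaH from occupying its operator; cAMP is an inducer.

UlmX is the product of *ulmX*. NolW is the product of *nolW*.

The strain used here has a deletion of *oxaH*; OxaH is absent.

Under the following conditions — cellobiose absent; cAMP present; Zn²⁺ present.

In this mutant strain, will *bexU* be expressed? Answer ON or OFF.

Cellobiose is absent, so YilP is inactive.
Required activator YilP is absent, so *nolW* is not transcribed.
So NolW is not produced.
OxaH is non-functional in this strain, so it has no effect.
Zn²⁺ is present, so OrvT is inactive.
Required activator OrvT is absent, so *ulmX* is not transcribed.
So UlmX is not produced.
With no repressor bound, *bexU* is transcribed.

ON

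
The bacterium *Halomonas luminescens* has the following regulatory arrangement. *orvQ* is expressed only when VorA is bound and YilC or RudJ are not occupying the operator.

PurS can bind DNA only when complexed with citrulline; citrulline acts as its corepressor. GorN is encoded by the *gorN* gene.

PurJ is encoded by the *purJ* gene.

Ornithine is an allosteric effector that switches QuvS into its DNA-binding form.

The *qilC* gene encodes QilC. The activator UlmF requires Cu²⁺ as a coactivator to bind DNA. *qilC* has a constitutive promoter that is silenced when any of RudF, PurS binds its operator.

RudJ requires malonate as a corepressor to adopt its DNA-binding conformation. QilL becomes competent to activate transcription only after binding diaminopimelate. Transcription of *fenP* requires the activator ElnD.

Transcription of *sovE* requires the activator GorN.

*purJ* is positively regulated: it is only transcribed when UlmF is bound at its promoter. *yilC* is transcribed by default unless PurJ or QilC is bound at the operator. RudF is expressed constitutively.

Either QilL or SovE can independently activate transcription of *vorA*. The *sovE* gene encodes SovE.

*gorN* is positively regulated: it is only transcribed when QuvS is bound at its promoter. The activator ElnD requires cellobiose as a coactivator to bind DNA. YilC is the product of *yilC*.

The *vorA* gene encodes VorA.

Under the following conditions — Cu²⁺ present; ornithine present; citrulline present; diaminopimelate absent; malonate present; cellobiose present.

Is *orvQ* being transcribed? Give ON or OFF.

OFF

Diaminopimelate is absent, so QilL is inactive.
Ornithine is present, so QuvS is active.
No repressor is bound and QuvS is active, so *gorN* is transcribed.
So GorN is produced and active.
No repressor is bound and GorN is active, so *sovE* is transcribed.
So SovE is produced and active.
Activator SovE is present, so *vorA* is transcribed.
So VorA is produced and active.
Cu²⁺ is present, so UlmF is active.
No repressor is bound and UlmF is active, so *purJ* is transcribed.
So PurJ is produced and active.
RudF is produced constitutively and is active.
Citrulline is present, so PurS is active.
With repressor RudF bound, *qilC* is not transcribed.
So QilC is not produced.
With repressor PurJ bound, *yilC* is not transcribed.
So YilC is not produced.
Malonate is present, so RudJ is active.
With repressor RudJ bound, *orvQ* is not transcribed.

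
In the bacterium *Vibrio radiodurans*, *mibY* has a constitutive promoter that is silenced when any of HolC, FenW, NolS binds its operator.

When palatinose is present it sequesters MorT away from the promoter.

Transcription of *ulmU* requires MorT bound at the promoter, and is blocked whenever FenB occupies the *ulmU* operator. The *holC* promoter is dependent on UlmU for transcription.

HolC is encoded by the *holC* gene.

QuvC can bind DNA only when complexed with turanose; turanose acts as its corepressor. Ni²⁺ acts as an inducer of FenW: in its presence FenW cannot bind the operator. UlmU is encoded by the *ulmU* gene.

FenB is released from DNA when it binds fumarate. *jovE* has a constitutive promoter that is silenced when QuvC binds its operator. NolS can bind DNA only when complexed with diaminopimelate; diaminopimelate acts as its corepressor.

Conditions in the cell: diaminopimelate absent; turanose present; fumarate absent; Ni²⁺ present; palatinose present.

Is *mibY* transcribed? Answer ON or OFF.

Palatinose is present, so MorT is inactive.
Fumarate is absent, so FenB is active.
With repressor FenB bound, *ulmU* is not transcribed.
So UlmU is not produced.
Required activator UlmU is absent, so *holC* is not transcribed.
So HolC is not produced.
Ni²⁺ is present, so FenW is inactive.
Diaminopimelate is absent, so NolS is inactive.
With no repressor bound, *mibY* is transcribed.

ON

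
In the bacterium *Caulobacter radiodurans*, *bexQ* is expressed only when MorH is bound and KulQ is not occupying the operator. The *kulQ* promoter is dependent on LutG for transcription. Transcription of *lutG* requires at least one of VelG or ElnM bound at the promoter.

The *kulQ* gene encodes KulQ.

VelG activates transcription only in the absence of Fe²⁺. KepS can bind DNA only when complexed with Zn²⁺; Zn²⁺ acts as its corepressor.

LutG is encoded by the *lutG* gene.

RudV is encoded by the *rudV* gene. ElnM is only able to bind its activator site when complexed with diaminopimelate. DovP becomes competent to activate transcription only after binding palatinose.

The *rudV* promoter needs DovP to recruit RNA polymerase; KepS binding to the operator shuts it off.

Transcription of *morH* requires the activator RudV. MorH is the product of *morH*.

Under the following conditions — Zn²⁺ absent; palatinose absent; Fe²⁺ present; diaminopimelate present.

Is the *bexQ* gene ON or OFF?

OFF

Fe²⁺ is present, so VelG is inactive.
Diaminopimelate is present, so ElnM is active.
Activator ElnM is present, so *lutG* is transcribed.
So LutG is produced and active.
No repressor is bound and LutG is active, so *kulQ* is transcribed.
So KulQ is produced and active.
Zn²⁺ is absent, so KepS is inactive.
Palatinose is absent, so DovP is inactive.
Required activator DovP is absent, so *rudV* is not transcribed.
So RudV is not produced.
Required activator RudV is absent, so *morH* is not transcribed.
So MorH is not produced.
With repressor KulQ bound, *bexQ* is not transcribed.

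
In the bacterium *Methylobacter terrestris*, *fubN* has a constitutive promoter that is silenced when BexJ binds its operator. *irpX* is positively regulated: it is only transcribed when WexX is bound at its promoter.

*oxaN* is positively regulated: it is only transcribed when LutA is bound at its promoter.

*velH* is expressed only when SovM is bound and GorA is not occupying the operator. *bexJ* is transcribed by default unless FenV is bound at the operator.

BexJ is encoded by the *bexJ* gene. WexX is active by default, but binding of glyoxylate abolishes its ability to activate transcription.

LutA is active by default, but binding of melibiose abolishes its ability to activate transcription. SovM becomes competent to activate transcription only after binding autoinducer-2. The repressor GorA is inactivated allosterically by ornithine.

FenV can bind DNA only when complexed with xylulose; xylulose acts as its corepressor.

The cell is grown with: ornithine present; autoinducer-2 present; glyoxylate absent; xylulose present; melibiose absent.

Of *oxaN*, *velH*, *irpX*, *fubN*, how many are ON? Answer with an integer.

Melibiose is absent, so LutA is active.
No repressor is bound and LutA is active, so *oxaN* is transcribed.
→ *oxaN* is ON.
Autoinducer-2 is present, so SovM is active.
Ornithine is present, so GorA is inactive.
No repressor is bound and SovM is active, so *velH* is transcribed.
→ *velH* is ON.
Glyoxylate is absent, so WexX is active.
No repressor is bound and WexX is active, so *irpX* is transcribed.
→ *irpX* is ON.
Xylulose is present, so FenV is active.
With repressor FenV bound, *bexJ* is not transcribed.
So BexJ is not produced.
With no repressor bound, *fubN* is transcribed.
→ *fubN* is ON.
4 of the 4 genes are transcribed.

4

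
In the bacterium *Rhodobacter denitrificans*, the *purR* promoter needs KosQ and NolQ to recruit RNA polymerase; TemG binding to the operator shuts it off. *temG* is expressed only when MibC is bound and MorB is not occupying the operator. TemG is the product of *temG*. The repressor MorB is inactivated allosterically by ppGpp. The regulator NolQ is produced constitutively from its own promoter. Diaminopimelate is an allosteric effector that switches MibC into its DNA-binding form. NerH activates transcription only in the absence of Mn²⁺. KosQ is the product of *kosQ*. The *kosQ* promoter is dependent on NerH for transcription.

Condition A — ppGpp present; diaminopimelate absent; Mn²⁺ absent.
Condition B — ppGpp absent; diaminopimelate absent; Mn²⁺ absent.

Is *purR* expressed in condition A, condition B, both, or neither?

both

Condition A:
ppGpp is present, so MorB is inactive.
Diaminopimelate is absent, so MibC is inactive.
Required activator MibC is absent, so *temG* is not transcribed.
So TemG is not produced.
Mn²⁺ is absent, so NerH is active.
No repressor is bound and NerH is active, so *kosQ* is transcribed.
So KosQ is produced and active.
NolQ is produced constitutively and is active.
No repressor is bound and KosQ and NolQ are active, so *purR* is transcribed.
→ *purR* is ON in A.
Condition B:
ppGpp is absent, so MorB is active.
Diaminopimelate is absent, so MibC is inactive.
With repressor MorB bound, *temG* is not transcribed.
So TemG is not produced.
Mn²⁺ is absent, so NerH is active.
No repressor is bound and NerH is active, so *kosQ* is transcribed.
So KosQ is produced and active.
NolQ is produced constitutively and is active.
No repressor is bound and KosQ and NolQ are active, so *purR* is transcribed.
→ *purR* is ON in B.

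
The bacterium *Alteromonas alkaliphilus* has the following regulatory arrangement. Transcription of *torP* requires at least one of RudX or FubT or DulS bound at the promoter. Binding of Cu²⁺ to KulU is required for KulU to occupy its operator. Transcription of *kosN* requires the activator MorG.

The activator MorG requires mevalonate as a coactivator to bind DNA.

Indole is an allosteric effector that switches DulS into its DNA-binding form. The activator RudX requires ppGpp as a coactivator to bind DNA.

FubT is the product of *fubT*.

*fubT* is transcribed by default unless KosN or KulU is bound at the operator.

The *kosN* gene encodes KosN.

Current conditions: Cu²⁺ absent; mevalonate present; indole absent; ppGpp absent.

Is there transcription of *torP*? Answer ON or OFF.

OFF

ppGpp is absent, so RudX is inactive.
Mevalonate is present, so MorG is active.
No repressor is bound and MorG is active, so *kosN* is transcribed.
So KosN is produced and active.
Cu²⁺ is absent, so KulU is inactive.
With repressor KosN bound, *fubT* is not transcribed.
So FubT is not produced.
Indole is absent, so DulS is inactive.
No activator is available at the *torP* promoter, so *torP* is not transcribed.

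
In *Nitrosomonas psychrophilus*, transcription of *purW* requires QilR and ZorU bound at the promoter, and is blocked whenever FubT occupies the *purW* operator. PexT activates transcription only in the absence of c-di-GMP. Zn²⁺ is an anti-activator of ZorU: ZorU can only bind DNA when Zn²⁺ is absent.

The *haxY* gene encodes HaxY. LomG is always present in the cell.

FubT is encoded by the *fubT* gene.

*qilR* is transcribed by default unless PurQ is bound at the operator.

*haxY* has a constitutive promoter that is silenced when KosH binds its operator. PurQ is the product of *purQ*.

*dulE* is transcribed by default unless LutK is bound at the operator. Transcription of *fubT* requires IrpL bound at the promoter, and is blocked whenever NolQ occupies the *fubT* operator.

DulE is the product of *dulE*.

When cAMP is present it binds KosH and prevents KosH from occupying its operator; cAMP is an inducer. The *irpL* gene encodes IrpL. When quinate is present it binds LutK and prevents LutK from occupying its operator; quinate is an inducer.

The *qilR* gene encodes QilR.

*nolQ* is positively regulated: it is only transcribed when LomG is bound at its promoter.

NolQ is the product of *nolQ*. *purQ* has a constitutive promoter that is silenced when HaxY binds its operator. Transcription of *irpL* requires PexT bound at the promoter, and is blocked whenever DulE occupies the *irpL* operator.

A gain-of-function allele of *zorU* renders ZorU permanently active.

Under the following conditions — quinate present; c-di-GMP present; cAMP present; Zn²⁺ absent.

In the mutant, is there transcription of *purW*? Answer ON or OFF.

cAMP is present, so KosH is inactive.
With no repressor bound, *haxY* is transcribed.
So HaxY is produced and active.
With repressor HaxY bound, *purQ* is not transcribed.
So PurQ is not produced.
With no repressor bound, *qilR* is transcribed.
So QilR is produced and active.
LomG is produced constitutively and is active.
No repressor is bound and LomG is active, so *nolQ* is transcribed.
So NolQ is produced and active.
Quinate is present, so LutK is inactive.
With no repressor bound, *dulE* is transcribed.
So DulE is produced and active.
c-di-GMP is present, so PexT is inactive.
With repressor DulE bound, *irpL* is not transcribed.
So IrpL is not produced.
With repressor NolQ bound, *fubT* is not transcribed.
So FubT is not produced.
ZorU is constitutively active in this strain.
No repressor is bound and QilR and ZorU are active, so *purW* is transcribed.

ON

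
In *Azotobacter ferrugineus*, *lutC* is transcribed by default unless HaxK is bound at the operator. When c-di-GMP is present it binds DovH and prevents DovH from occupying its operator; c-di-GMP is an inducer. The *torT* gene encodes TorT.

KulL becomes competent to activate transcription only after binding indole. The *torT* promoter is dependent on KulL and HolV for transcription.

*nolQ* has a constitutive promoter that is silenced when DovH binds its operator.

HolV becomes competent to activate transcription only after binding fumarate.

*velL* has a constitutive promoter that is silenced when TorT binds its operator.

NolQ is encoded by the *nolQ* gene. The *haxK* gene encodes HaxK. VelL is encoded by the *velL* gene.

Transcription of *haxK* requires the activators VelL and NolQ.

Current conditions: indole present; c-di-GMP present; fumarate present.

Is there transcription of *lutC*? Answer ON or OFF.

ON

Indole is present, so KulL is active.
Fumarate is present, so HolV is active.
No repressor is bound and KulL and HolV are active, so *torT* is transcribed.
So TorT is produced and active.
With repressor TorT bound, *velL* is not transcribed.
So VelL is not produced.
c-di-GMP is present, so DovH is inactive.
With no repressor bound, *nolQ* is transcribed.
So NolQ is produced and active.
Required activator VelL is absent, so *haxK* is not transcribed.
So HaxK is not produced.
With no repressor bound, *lutC* is transcribed.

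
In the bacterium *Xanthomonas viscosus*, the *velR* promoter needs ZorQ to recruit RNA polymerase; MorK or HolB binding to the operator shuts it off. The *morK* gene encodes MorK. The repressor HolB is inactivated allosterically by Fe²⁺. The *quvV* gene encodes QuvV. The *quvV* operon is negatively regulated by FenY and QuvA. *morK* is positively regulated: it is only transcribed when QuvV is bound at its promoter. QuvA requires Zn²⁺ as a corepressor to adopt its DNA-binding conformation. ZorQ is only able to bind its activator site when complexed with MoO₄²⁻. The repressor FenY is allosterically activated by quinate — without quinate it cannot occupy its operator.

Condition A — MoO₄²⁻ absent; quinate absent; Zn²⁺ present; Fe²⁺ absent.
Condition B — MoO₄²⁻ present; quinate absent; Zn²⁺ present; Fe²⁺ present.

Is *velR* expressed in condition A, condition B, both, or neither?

Condition A:
MoO₄²⁻ is absent, so ZorQ is inactive.
Quinate is absent, so FenY is inactive.
Zn²⁺ is present, so QuvA is active.
With repressor QuvA bound, *quvV* is not transcribed.
So QuvV is not produced.
Required activator QuvV is absent, so *morK* is not transcribed.
So MorK is not produced.
Fe²⁺ is absent, so HolB is active.
With repressor HolB bound, *velR* is not transcribed.
→ *velR* is OFF in A.
Condition B:
MoO₄²⁻ is present, so ZorQ is active.
Quinate is absent, so FenY is inactive.
Zn²⁺ is present, so QuvA is active.
With repressor QuvA bound, *quvV* is not transcribed.
So QuvV is not produced.
Required activator QuvV is absent, so *morK* is not transcribed.
So MorK is not produced.
Fe²⁺ is present, so HolB is inactive.
No repressor is bound and ZorQ is active, so *velR* is transcribed.
→ *velR* is ON in B.

B only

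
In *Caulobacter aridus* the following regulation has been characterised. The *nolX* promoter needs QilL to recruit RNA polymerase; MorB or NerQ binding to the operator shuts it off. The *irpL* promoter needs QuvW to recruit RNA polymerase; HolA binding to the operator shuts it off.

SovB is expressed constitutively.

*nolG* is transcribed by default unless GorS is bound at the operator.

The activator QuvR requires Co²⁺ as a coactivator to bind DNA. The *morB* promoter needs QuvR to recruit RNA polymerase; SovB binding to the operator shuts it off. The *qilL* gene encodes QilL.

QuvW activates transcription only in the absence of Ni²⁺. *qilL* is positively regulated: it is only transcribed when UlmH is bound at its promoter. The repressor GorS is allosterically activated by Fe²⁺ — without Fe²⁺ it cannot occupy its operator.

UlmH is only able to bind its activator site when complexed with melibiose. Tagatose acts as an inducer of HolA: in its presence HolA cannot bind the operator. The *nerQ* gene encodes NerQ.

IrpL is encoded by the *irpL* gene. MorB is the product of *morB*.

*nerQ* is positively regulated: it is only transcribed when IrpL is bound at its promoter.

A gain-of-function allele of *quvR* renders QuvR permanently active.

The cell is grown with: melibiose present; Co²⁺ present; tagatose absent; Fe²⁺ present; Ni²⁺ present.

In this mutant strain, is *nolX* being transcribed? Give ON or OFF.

QuvR is constitutively active in this strain.
SovB is produced constitutively and is active.
With repressor SovB bound, *morB* is not transcribed.
So MorB is not produced.
Melibiose is present, so UlmH is active.
No repressor is bound and UlmH is active, so *qilL* is transcribed.
So QilL is produced and active.
Ni²⁺ is present, so QuvW is inactive.
Tagatose is absent, so HolA is active.
With repressor HolA bound, *irpL* is not transcribed.
So IrpL is not produced.
Required activator IrpL is absent, so *nerQ* is not transcribed.
So NerQ is not produced.
No repressor is bound and QilL is active, so *nolX* is transcribed.

ON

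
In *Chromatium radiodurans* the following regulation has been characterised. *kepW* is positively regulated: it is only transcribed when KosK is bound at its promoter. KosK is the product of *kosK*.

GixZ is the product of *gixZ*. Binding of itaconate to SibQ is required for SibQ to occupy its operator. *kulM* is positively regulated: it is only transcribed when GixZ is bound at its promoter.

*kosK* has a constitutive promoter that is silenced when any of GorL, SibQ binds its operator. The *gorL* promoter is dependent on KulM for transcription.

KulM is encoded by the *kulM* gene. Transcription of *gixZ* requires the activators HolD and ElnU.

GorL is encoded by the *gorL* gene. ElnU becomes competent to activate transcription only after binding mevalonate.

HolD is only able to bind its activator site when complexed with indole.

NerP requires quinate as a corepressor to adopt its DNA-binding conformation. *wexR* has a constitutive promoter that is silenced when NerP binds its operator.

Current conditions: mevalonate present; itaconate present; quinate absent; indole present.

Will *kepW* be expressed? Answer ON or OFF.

Indole is present, so HolD is active.
Mevalonate is present, so ElnU is active.
No repressor is bound and HolD and ElnU are active, so *gixZ* is transcribed.
So GixZ is produced and active.
No repressor is bound and GixZ is active, so *kulM* is transcribed.
So KulM is produced and active.
No repressor is bound and KulM is active, so *gorL* is transcribed.
So GorL is produced and active.
Itaconate is present, so SibQ is active.
With repressor GorL bound, *kosK* is not transcribed.
So KosK is not produced.
Required activator KosK is absent, so *kepW* is not transcribed.

OFF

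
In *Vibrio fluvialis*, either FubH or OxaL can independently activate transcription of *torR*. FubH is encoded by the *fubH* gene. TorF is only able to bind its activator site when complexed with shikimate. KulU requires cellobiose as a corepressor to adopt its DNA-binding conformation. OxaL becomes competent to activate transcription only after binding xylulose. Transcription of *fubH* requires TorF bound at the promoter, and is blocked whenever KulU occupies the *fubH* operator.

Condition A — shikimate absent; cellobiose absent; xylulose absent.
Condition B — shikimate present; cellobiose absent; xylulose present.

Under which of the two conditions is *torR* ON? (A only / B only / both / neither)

B only

Condition A:
Shikimate is absent, so TorF is inactive.
Cellobiose is absent, so KulU is inactive.
Required activator TorF is absent, so *fubH* is not transcribed.
So FubH is not produced.
Xylulose is absent, so OxaL is inactive.
No activator is available at the *torR* promoter, so *torR* is not transcribed.
→ *torR* is OFF in A.
Condition B:
Shikimate is present, so TorF is active.
Cellobiose is absent, so KulU is inactive.
No repressor is bound and TorF is active, so *fubH* is transcribed.
So FubH is produced and active.
Xylulose is present, so OxaL is active.
Activator FubH is present, so *torR* is transcribed.
→ *torR* is ON in B.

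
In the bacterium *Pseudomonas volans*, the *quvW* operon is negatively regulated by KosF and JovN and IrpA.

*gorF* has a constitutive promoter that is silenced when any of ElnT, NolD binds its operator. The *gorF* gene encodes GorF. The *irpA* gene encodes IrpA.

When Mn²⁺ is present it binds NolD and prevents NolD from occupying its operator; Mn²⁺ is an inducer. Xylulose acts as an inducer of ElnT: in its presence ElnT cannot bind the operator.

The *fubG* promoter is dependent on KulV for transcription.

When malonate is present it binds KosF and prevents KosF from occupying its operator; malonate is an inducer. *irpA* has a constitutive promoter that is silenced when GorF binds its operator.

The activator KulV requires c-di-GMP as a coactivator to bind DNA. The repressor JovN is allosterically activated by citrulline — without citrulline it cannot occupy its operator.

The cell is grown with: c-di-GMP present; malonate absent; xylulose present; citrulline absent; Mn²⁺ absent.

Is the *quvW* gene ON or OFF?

Malonate is absent, so KosF is active.
Citrulline is absent, so JovN is inactive.
Xylulose is present, so ElnT is inactive.
Mn²⁺ is absent, so NolD is active.
With repressor NolD bound, *gorF* is not transcribed.
So GorF is not produced.
With no repressor bound, *irpA* is transcribed.
So IrpA is produced and active.
With repressor KosF bound, *quvW* is not transcribed.

OFF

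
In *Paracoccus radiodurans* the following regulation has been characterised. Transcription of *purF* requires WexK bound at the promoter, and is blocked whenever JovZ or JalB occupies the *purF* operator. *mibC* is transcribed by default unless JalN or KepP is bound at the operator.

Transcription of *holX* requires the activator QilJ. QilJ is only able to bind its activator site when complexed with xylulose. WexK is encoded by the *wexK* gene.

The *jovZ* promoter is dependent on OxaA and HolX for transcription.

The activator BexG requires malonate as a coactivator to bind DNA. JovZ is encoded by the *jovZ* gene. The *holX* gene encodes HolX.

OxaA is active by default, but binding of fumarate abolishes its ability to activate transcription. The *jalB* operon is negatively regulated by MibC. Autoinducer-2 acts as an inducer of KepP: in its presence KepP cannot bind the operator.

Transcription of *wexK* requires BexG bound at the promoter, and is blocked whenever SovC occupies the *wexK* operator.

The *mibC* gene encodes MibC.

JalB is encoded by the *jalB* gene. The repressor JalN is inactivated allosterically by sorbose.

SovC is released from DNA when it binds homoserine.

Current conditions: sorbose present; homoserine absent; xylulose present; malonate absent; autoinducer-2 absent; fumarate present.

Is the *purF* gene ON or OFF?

Fumarate is present, so OxaA is inactive.
Xylulose is present, so QilJ is active.
No repressor is bound and QilJ is active, so *holX* is transcribed.
So HolX is produced and active.
Required activator OxaA is absent, so *jovZ* is not transcribed.
So JovZ is not produced.
Sorbose is present, so JalN is inactive.
Autoinducer-2 is absent, so KepP is active.
With repressor KepP bound, *mibC* is not transcribed.
So MibC is not produced.
With no repressor bound, *jalB* is transcribed.
So JalB is produced and active.
Malonate is absent, so BexG is inactive.
Homoserine is absent, so SovC is active.
With repressor SovC bound, *wexK* is not transcribed.
So WexK is not produced.
With repressor JalB bound, *purF* is not transcribed.

OFF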